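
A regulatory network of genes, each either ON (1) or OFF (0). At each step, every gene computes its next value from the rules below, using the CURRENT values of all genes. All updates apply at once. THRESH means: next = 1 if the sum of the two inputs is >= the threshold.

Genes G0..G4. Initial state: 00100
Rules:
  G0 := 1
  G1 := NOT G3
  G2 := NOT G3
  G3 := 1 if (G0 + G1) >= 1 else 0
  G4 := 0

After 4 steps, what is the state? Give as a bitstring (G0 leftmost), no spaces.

Step 1: G0=1(const) G1=NOT G3=NOT 0=1 G2=NOT G3=NOT 0=1 G3=(0+0>=1)=0 G4=0(const) -> 11100
Step 2: G0=1(const) G1=NOT G3=NOT 0=1 G2=NOT G3=NOT 0=1 G3=(1+1>=1)=1 G4=0(const) -> 11110
Step 3: G0=1(const) G1=NOT G3=NOT 1=0 G2=NOT G3=NOT 1=0 G3=(1+1>=1)=1 G4=0(const) -> 10010
Step 4: G0=1(const) G1=NOT G3=NOT 1=0 G2=NOT G3=NOT 1=0 G3=(1+0>=1)=1 G4=0(const) -> 10010

10010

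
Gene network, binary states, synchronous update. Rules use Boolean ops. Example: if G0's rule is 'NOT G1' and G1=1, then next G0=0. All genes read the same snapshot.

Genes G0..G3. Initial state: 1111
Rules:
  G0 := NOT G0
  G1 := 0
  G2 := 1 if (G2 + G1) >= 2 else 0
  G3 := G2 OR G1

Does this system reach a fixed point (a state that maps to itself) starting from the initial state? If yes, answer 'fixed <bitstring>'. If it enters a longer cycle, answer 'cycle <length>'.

Step 0: 1111
Step 1: G0=NOT G0=NOT 1=0 G1=0(const) G2=(1+1>=2)=1 G3=G2|G1=1|1=1 -> 0011
Step 2: G0=NOT G0=NOT 0=1 G1=0(const) G2=(1+0>=2)=0 G3=G2|G1=1|0=1 -> 1001
Step 3: G0=NOT G0=NOT 1=0 G1=0(const) G2=(0+0>=2)=0 G3=G2|G1=0|0=0 -> 0000
Step 4: G0=NOT G0=NOT 0=1 G1=0(const) G2=(0+0>=2)=0 G3=G2|G1=0|0=0 -> 1000
Step 5: G0=NOT G0=NOT 1=0 G1=0(const) G2=(0+0>=2)=0 G3=G2|G1=0|0=0 -> 0000
Cycle of length 2 starting at step 3 -> no fixed point

Answer: cycle 2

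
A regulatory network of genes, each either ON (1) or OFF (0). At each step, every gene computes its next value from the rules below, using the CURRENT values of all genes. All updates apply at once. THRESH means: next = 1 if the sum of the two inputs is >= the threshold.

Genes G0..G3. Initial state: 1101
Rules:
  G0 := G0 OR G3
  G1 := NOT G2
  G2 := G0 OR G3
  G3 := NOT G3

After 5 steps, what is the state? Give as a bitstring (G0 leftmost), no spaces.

Step 1: G0=G0|G3=1|1=1 G1=NOT G2=NOT 0=1 G2=G0|G3=1|1=1 G3=NOT G3=NOT 1=0 -> 1110
Step 2: G0=G0|G3=1|0=1 G1=NOT G2=NOT 1=0 G2=G0|G3=1|0=1 G3=NOT G3=NOT 0=1 -> 1011
Step 3: G0=G0|G3=1|1=1 G1=NOT G2=NOT 1=0 G2=G0|G3=1|1=1 G3=NOT G3=NOT 1=0 -> 1010
Step 4: G0=G0|G3=1|0=1 G1=NOT G2=NOT 1=0 G2=G0|G3=1|0=1 G3=NOT G3=NOT 0=1 -> 1011
Step 5: G0=G0|G3=1|1=1 G1=NOT G2=NOT 1=0 G2=G0|G3=1|1=1 G3=NOT G3=NOT 1=0 -> 1010

1010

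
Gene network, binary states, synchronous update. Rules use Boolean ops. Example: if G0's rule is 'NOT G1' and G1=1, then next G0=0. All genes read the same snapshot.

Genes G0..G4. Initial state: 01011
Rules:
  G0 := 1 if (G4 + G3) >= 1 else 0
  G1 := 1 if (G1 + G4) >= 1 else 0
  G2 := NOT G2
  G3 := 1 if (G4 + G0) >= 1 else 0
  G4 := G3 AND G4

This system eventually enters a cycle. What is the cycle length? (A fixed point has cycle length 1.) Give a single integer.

Answer: 2

Derivation:
Step 0: 01011
Step 1: G0=(1+1>=1)=1 G1=(1+1>=1)=1 G2=NOT G2=NOT 0=1 G3=(1+0>=1)=1 G4=G3&G4=1&1=1 -> 11111
Step 2: G0=(1+1>=1)=1 G1=(1+1>=1)=1 G2=NOT G2=NOT 1=0 G3=(1+1>=1)=1 G4=G3&G4=1&1=1 -> 11011
Step 3: G0=(1+1>=1)=1 G1=(1+1>=1)=1 G2=NOT G2=NOT 0=1 G3=(1+1>=1)=1 G4=G3&G4=1&1=1 -> 11111
State from step 3 equals state from step 1 -> cycle length 2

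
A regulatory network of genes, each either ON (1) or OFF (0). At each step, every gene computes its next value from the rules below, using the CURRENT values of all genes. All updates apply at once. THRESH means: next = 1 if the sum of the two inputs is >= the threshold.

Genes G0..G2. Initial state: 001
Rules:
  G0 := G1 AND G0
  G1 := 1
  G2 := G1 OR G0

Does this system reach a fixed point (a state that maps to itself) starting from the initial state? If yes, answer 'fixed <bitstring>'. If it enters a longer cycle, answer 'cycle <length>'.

Answer: fixed 011

Derivation:
Step 0: 001
Step 1: G0=G1&G0=0&0=0 G1=1(const) G2=G1|G0=0|0=0 -> 010
Step 2: G0=G1&G0=1&0=0 G1=1(const) G2=G1|G0=1|0=1 -> 011
Step 3: G0=G1&G0=1&0=0 G1=1(const) G2=G1|G0=1|0=1 -> 011
Fixed point reached at step 2: 011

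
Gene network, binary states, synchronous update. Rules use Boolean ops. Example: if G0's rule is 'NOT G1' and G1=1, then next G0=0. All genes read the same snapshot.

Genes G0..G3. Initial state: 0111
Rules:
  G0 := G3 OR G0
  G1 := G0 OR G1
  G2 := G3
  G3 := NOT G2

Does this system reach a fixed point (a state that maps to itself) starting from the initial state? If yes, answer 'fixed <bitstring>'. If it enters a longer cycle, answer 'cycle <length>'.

Answer: cycle 4

Derivation:
Step 0: 0111
Step 1: G0=G3|G0=1|0=1 G1=G0|G1=0|1=1 G2=G3=1 G3=NOT G2=NOT 1=0 -> 1110
Step 2: G0=G3|G0=0|1=1 G1=G0|G1=1|1=1 G2=G3=0 G3=NOT G2=NOT 1=0 -> 1100
Step 3: G0=G3|G0=0|1=1 G1=G0|G1=1|1=1 G2=G3=0 G3=NOT G2=NOT 0=1 -> 1101
Step 4: G0=G3|G0=1|1=1 G1=G0|G1=1|1=1 G2=G3=1 G3=NOT G2=NOT 0=1 -> 1111
Step 5: G0=G3|G0=1|1=1 G1=G0|G1=1|1=1 G2=G3=1 G3=NOT G2=NOT 1=0 -> 1110
Cycle of length 4 starting at step 1 -> no fixed point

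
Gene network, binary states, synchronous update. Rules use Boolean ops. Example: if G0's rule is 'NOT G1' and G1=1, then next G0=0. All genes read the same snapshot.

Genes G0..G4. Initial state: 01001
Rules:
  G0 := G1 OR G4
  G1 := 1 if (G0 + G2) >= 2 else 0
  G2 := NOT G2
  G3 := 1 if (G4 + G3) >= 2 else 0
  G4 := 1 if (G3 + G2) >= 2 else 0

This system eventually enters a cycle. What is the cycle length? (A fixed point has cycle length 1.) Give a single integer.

Step 0: 01001
Step 1: G0=G1|G4=1|1=1 G1=(0+0>=2)=0 G2=NOT G2=NOT 0=1 G3=(1+0>=2)=0 G4=(0+0>=2)=0 -> 10100
Step 2: G0=G1|G4=0|0=0 G1=(1+1>=2)=1 G2=NOT G2=NOT 1=0 G3=(0+0>=2)=0 G4=(0+1>=2)=0 -> 01000
Step 3: G0=G1|G4=1|0=1 G1=(0+0>=2)=0 G2=NOT G2=NOT 0=1 G3=(0+0>=2)=0 G4=(0+0>=2)=0 -> 10100
State from step 3 equals state from step 1 -> cycle length 2

Answer: 2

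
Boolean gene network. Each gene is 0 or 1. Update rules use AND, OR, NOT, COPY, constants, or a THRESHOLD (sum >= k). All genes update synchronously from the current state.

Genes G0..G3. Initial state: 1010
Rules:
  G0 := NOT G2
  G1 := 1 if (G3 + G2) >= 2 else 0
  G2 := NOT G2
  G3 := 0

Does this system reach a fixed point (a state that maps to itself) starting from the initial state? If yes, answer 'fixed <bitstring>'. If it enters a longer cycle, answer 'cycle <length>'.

Step 0: 1010
Step 1: G0=NOT G2=NOT 1=0 G1=(0+1>=2)=0 G2=NOT G2=NOT 1=0 G3=0(const) -> 0000
Step 2: G0=NOT G2=NOT 0=1 G1=(0+0>=2)=0 G2=NOT G2=NOT 0=1 G3=0(const) -> 1010
Cycle of length 2 starting at step 0 -> no fixed point

Answer: cycle 2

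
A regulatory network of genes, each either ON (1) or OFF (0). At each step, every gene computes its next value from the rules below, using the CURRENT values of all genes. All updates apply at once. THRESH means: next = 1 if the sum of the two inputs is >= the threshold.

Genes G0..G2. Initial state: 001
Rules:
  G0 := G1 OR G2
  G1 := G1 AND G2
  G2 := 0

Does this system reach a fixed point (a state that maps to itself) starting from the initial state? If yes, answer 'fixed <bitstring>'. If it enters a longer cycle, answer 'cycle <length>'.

Step 0: 001
Step 1: G0=G1|G2=0|1=1 G1=G1&G2=0&1=0 G2=0(const) -> 100
Step 2: G0=G1|G2=0|0=0 G1=G1&G2=0&0=0 G2=0(const) -> 000
Step 3: G0=G1|G2=0|0=0 G1=G1&G2=0&0=0 G2=0(const) -> 000
Fixed point reached at step 2: 000

Answer: fixed 000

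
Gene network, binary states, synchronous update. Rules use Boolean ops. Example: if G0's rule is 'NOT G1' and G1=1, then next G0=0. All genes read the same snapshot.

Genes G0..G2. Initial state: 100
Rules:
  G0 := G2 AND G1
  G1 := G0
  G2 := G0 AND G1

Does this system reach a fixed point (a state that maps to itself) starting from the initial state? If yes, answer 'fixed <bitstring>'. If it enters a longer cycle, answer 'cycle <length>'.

Answer: fixed 000

Derivation:
Step 0: 100
Step 1: G0=G2&G1=0&0=0 G1=G0=1 G2=G0&G1=1&0=0 -> 010
Step 2: G0=G2&G1=0&1=0 G1=G0=0 G2=G0&G1=0&1=0 -> 000
Step 3: G0=G2&G1=0&0=0 G1=G0=0 G2=G0&G1=0&0=0 -> 000
Fixed point reached at step 2: 000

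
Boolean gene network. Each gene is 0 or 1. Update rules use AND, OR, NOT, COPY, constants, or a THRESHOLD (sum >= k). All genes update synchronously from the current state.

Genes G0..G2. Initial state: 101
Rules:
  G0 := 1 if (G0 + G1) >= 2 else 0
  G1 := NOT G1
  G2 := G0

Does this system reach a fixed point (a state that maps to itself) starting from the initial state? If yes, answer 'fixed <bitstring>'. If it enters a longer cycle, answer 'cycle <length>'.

Answer: cycle 2

Derivation:
Step 0: 101
Step 1: G0=(1+0>=2)=0 G1=NOT G1=NOT 0=1 G2=G0=1 -> 011
Step 2: G0=(0+1>=2)=0 G1=NOT G1=NOT 1=0 G2=G0=0 -> 000
Step 3: G0=(0+0>=2)=0 G1=NOT G1=NOT 0=1 G2=G0=0 -> 010
Step 4: G0=(0+1>=2)=0 G1=NOT G1=NOT 1=0 G2=G0=0 -> 000
Cycle of length 2 starting at step 2 -> no fixed point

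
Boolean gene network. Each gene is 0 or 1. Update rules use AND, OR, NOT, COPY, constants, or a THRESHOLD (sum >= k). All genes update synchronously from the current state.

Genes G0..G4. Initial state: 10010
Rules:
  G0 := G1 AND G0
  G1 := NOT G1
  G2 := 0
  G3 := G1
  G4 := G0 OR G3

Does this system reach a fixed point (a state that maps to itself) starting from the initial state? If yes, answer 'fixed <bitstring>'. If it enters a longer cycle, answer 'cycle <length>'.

Answer: cycle 2

Derivation:
Step 0: 10010
Step 1: G0=G1&G0=0&1=0 G1=NOT G1=NOT 0=1 G2=0(const) G3=G1=0 G4=G0|G3=1|1=1 -> 01001
Step 2: G0=G1&G0=1&0=0 G1=NOT G1=NOT 1=0 G2=0(const) G3=G1=1 G4=G0|G3=0|0=0 -> 00010
Step 3: G0=G1&G0=0&0=0 G1=NOT G1=NOT 0=1 G2=0(const) G3=G1=0 G4=G0|G3=0|1=1 -> 01001
Cycle of length 2 starting at step 1 -> no fixed point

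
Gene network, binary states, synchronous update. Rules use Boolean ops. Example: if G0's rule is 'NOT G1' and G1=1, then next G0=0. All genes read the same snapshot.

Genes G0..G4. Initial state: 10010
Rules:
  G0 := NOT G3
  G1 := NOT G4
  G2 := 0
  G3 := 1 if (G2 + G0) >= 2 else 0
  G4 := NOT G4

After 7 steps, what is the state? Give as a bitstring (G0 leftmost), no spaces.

Step 1: G0=NOT G3=NOT 1=0 G1=NOT G4=NOT 0=1 G2=0(const) G3=(0+1>=2)=0 G4=NOT G4=NOT 0=1 -> 01001
Step 2: G0=NOT G3=NOT 0=1 G1=NOT G4=NOT 1=0 G2=0(const) G3=(0+0>=2)=0 G4=NOT G4=NOT 1=0 -> 10000
Step 3: G0=NOT G3=NOT 0=1 G1=NOT G4=NOT 0=1 G2=0(const) G3=(0+1>=2)=0 G4=NOT G4=NOT 0=1 -> 11001
Step 4: G0=NOT G3=NOT 0=1 G1=NOT G4=NOT 1=0 G2=0(const) G3=(0+1>=2)=0 G4=NOT G4=NOT 1=0 -> 10000
Step 5: G0=NOT G3=NOT 0=1 G1=NOT G4=NOT 0=1 G2=0(const) G3=(0+1>=2)=0 G4=NOT G4=NOT 0=1 -> 11001
Step 6: G0=NOT G3=NOT 0=1 G1=NOT G4=NOT 1=0 G2=0(const) G3=(0+1>=2)=0 G4=NOT G4=NOT 1=0 -> 10000
Step 7: G0=NOT G3=NOT 0=1 G1=NOT G4=NOT 0=1 G2=0(const) G3=(0+1>=2)=0 G4=NOT G4=NOT 0=1 -> 11001

11001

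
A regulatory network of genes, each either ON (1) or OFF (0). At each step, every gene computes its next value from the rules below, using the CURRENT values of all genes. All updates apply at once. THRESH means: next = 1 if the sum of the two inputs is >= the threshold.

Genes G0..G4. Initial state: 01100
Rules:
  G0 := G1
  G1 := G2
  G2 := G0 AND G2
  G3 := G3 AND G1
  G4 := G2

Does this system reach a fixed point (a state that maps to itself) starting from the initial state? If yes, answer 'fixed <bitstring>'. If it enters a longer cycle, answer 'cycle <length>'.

Step 0: 01100
Step 1: G0=G1=1 G1=G2=1 G2=G0&G2=0&1=0 G3=G3&G1=0&1=0 G4=G2=1 -> 11001
Step 2: G0=G1=1 G1=G2=0 G2=G0&G2=1&0=0 G3=G3&G1=0&1=0 G4=G2=0 -> 10000
Step 3: G0=G1=0 G1=G2=0 G2=G0&G2=1&0=0 G3=G3&G1=0&0=0 G4=G2=0 -> 00000
Step 4: G0=G1=0 G1=G2=0 G2=G0&G2=0&0=0 G3=G3&G1=0&0=0 G4=G2=0 -> 00000
Fixed point reached at step 3: 00000

Answer: fixed 00000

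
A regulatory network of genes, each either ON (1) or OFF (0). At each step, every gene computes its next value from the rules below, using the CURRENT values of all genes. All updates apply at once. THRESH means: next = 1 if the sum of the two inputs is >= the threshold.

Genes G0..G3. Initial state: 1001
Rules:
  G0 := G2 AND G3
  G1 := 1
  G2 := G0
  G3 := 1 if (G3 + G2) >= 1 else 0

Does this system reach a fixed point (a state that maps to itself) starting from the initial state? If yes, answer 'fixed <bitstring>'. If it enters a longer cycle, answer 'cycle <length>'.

Answer: cycle 2

Derivation:
Step 0: 1001
Step 1: G0=G2&G3=0&1=0 G1=1(const) G2=G0=1 G3=(1+0>=1)=1 -> 0111
Step 2: G0=G2&G3=1&1=1 G1=1(const) G2=G0=0 G3=(1+1>=1)=1 -> 1101
Step 3: G0=G2&G3=0&1=0 G1=1(const) G2=G0=1 G3=(1+0>=1)=1 -> 0111
Cycle of length 2 starting at step 1 -> no fixed point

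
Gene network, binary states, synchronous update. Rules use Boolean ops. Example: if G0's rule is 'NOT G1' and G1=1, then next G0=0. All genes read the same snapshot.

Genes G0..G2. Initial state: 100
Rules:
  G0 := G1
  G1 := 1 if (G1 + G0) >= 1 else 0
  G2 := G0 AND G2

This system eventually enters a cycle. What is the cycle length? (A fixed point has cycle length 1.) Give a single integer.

Answer: 1

Derivation:
Step 0: 100
Step 1: G0=G1=0 G1=(0+1>=1)=1 G2=G0&G2=1&0=0 -> 010
Step 2: G0=G1=1 G1=(1+0>=1)=1 G2=G0&G2=0&0=0 -> 110
Step 3: G0=G1=1 G1=(1+1>=1)=1 G2=G0&G2=1&0=0 -> 110
State from step 3 equals state from step 2 -> cycle length 1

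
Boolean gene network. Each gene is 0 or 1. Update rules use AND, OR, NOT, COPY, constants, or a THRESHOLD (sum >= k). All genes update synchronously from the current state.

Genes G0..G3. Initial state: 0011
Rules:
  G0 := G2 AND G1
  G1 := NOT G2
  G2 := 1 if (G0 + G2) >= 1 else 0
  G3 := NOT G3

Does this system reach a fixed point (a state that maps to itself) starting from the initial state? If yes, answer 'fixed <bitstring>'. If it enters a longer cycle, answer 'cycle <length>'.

Step 0: 0011
Step 1: G0=G2&G1=1&0=0 G1=NOT G2=NOT 1=0 G2=(0+1>=1)=1 G3=NOT G3=NOT 1=0 -> 0010
Step 2: G0=G2&G1=1&0=0 G1=NOT G2=NOT 1=0 G2=(0+1>=1)=1 G3=NOT G3=NOT 0=1 -> 0011
Cycle of length 2 starting at step 0 -> no fixed point

Answer: cycle 2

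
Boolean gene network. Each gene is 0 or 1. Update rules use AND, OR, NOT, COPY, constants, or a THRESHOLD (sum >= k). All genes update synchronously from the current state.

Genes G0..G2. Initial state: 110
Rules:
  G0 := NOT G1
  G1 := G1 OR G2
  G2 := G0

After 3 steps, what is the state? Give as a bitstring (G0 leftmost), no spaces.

Step 1: G0=NOT G1=NOT 1=0 G1=G1|G2=1|0=1 G2=G0=1 -> 011
Step 2: G0=NOT G1=NOT 1=0 G1=G1|G2=1|1=1 G2=G0=0 -> 010
Step 3: G0=NOT G1=NOT 1=0 G1=G1|G2=1|0=1 G2=G0=0 -> 010

010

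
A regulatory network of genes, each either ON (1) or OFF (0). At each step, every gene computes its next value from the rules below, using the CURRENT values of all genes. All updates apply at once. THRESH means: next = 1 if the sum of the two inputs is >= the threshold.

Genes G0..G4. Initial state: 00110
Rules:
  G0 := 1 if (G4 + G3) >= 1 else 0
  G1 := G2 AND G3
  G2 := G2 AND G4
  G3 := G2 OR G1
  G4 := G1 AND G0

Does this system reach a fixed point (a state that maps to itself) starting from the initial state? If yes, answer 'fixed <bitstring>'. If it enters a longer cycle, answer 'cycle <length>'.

Answer: fixed 00000

Derivation:
Step 0: 00110
Step 1: G0=(0+1>=1)=1 G1=G2&G3=1&1=1 G2=G2&G4=1&0=0 G3=G2|G1=1|0=1 G4=G1&G0=0&0=0 -> 11010
Step 2: G0=(0+1>=1)=1 G1=G2&G3=0&1=0 G2=G2&G4=0&0=0 G3=G2|G1=0|1=1 G4=G1&G0=1&1=1 -> 10011
Step 3: G0=(1+1>=1)=1 G1=G2&G3=0&1=0 G2=G2&G4=0&1=0 G3=G2|G1=0|0=0 G4=G1&G0=0&1=0 -> 10000
Step 4: G0=(0+0>=1)=0 G1=G2&G3=0&0=0 G2=G2&G4=0&0=0 G3=G2|G1=0|0=0 G4=G1&G0=0&1=0 -> 00000
Step 5: G0=(0+0>=1)=0 G1=G2&G3=0&0=0 G2=G2&G4=0&0=0 G3=G2|G1=0|0=0 G4=G1&G0=0&0=0 -> 00000
Fixed point reached at step 4: 00000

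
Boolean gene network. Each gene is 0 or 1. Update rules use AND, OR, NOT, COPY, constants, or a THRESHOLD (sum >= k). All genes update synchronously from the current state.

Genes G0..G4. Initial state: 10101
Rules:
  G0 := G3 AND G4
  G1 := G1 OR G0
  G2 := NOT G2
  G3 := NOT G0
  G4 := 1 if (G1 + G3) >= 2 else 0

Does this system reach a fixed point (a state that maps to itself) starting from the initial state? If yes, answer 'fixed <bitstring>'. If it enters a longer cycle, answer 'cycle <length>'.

Step 0: 10101
Step 1: G0=G3&G4=0&1=0 G1=G1|G0=0|1=1 G2=NOT G2=NOT 1=0 G3=NOT G0=NOT 1=0 G4=(0+0>=2)=0 -> 01000
Step 2: G0=G3&G4=0&0=0 G1=G1|G0=1|0=1 G2=NOT G2=NOT 0=1 G3=NOT G0=NOT 0=1 G4=(1+0>=2)=0 -> 01110
Step 3: G0=G3&G4=1&0=0 G1=G1|G0=1|0=1 G2=NOT G2=NOT 1=0 G3=NOT G0=NOT 0=1 G4=(1+1>=2)=1 -> 01011
Step 4: G0=G3&G4=1&1=1 G1=G1|G0=1|0=1 G2=NOT G2=NOT 0=1 G3=NOT G0=NOT 0=1 G4=(1+1>=2)=1 -> 11111
Step 5: G0=G3&G4=1&1=1 G1=G1|G0=1|1=1 G2=NOT G2=NOT 1=0 G3=NOT G0=NOT 1=0 G4=(1+1>=2)=1 -> 11001
Step 6: G0=G3&G4=0&1=0 G1=G1|G0=1|1=1 G2=NOT G2=NOT 0=1 G3=NOT G0=NOT 1=0 G4=(1+0>=2)=0 -> 01100
Step 7: G0=G3&G4=0&0=0 G1=G1|G0=1|0=1 G2=NOT G2=NOT 1=0 G3=NOT G0=NOT 0=1 G4=(1+0>=2)=0 -> 01010
Step 8: G0=G3&G4=1&0=0 G1=G1|G0=1|0=1 G2=NOT G2=NOT 0=1 G3=NOT G0=NOT 0=1 G4=(1+1>=2)=1 -> 01111
Step 9: G0=G3&G4=1&1=1 G1=G1|G0=1|0=1 G2=NOT G2=NOT 1=0 G3=NOT G0=NOT 0=1 G4=(1+1>=2)=1 -> 11011
Step 10: G0=G3&G4=1&1=1 G1=G1|G0=1|1=1 G2=NOT G2=NOT 0=1 G3=NOT G0=NOT 1=0 G4=(1+1>=2)=1 -> 11101
Step 11: G0=G3&G4=0&1=0 G1=G1|G0=1|1=1 G2=NOT G2=NOT 1=0 G3=NOT G0=NOT 1=0 G4=(1+0>=2)=0 -> 01000
Cycle of length 10 starting at step 1 -> no fixed point

Answer: cycle 10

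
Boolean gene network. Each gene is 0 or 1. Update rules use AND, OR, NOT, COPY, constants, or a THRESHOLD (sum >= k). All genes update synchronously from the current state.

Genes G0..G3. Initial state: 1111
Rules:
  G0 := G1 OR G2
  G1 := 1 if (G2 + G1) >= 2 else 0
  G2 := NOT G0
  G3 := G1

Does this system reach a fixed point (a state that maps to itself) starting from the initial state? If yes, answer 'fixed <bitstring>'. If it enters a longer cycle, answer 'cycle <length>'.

Answer: cycle 4

Derivation:
Step 0: 1111
Step 1: G0=G1|G2=1|1=1 G1=(1+1>=2)=1 G2=NOT G0=NOT 1=0 G3=G1=1 -> 1101
Step 2: G0=G1|G2=1|0=1 G1=(0+1>=2)=0 G2=NOT G0=NOT 1=0 G3=G1=1 -> 1001
Step 3: G0=G1|G2=0|0=0 G1=(0+0>=2)=0 G2=NOT G0=NOT 1=0 G3=G1=0 -> 0000
Step 4: G0=G1|G2=0|0=0 G1=(0+0>=2)=0 G2=NOT G0=NOT 0=1 G3=G1=0 -> 0010
Step 5: G0=G1|G2=0|1=1 G1=(1+0>=2)=0 G2=NOT G0=NOT 0=1 G3=G1=0 -> 1010
Step 6: G0=G1|G2=0|1=1 G1=(1+0>=2)=0 G2=NOT G0=NOT 1=0 G3=G1=0 -> 1000
Step 7: G0=G1|G2=0|0=0 G1=(0+0>=2)=0 G2=NOT G0=NOT 1=0 G3=G1=0 -> 0000
Cycle of length 4 starting at step 3 -> no fixed point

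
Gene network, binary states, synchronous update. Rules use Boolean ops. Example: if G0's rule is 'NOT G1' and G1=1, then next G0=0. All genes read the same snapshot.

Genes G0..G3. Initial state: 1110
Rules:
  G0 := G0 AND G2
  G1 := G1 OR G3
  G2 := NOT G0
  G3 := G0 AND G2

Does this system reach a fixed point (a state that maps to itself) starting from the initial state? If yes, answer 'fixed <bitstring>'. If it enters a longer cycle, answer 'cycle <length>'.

Answer: fixed 0110

Derivation:
Step 0: 1110
Step 1: G0=G0&G2=1&1=1 G1=G1|G3=1|0=1 G2=NOT G0=NOT 1=0 G3=G0&G2=1&1=1 -> 1101
Step 2: G0=G0&G2=1&0=0 G1=G1|G3=1|1=1 G2=NOT G0=NOT 1=0 G3=G0&G2=1&0=0 -> 0100
Step 3: G0=G0&G2=0&0=0 G1=G1|G3=1|0=1 G2=NOT G0=NOT 0=1 G3=G0&G2=0&0=0 -> 0110
Step 4: G0=G0&G2=0&1=0 G1=G1|G3=1|0=1 G2=NOT G0=NOT 0=1 G3=G0&G2=0&1=0 -> 0110
Fixed point reached at step 3: 0110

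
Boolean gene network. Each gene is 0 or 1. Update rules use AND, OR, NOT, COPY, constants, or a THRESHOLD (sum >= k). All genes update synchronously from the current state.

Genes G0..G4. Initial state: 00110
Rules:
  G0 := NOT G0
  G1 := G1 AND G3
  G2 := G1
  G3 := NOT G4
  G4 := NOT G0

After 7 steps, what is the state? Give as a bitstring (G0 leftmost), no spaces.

Step 1: G0=NOT G0=NOT 0=1 G1=G1&G3=0&1=0 G2=G1=0 G3=NOT G4=NOT 0=1 G4=NOT G0=NOT 0=1 -> 10011
Step 2: G0=NOT G0=NOT 1=0 G1=G1&G3=0&1=0 G2=G1=0 G3=NOT G4=NOT 1=0 G4=NOT G0=NOT 1=0 -> 00000
Step 3: G0=NOT G0=NOT 0=1 G1=G1&G3=0&0=0 G2=G1=0 G3=NOT G4=NOT 0=1 G4=NOT G0=NOT 0=1 -> 10011
Step 4: G0=NOT G0=NOT 1=0 G1=G1&G3=0&1=0 G2=G1=0 G3=NOT G4=NOT 1=0 G4=NOT G0=NOT 1=0 -> 00000
Step 5: G0=NOT G0=NOT 0=1 G1=G1&G3=0&0=0 G2=G1=0 G3=NOT G4=NOT 0=1 G4=NOT G0=NOT 0=1 -> 10011
Step 6: G0=NOT G0=NOT 1=0 G1=G1&G3=0&1=0 G2=G1=0 G3=NOT G4=NOT 1=0 G4=NOT G0=NOT 1=0 -> 00000
Step 7: G0=NOT G0=NOT 0=1 G1=G1&G3=0&0=0 G2=G1=0 G3=NOT G4=NOT 0=1 G4=NOT G0=NOT 0=1 -> 10011

10011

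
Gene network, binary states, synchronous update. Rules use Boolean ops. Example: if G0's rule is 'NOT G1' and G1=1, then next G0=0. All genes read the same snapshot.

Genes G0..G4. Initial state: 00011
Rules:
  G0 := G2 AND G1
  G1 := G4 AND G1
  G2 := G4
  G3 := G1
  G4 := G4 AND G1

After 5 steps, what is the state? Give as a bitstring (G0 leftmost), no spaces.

Step 1: G0=G2&G1=0&0=0 G1=G4&G1=1&0=0 G2=G4=1 G3=G1=0 G4=G4&G1=1&0=0 -> 00100
Step 2: G0=G2&G1=1&0=0 G1=G4&G1=0&0=0 G2=G4=0 G3=G1=0 G4=G4&G1=0&0=0 -> 00000
Step 3: G0=G2&G1=0&0=0 G1=G4&G1=0&0=0 G2=G4=0 G3=G1=0 G4=G4&G1=0&0=0 -> 00000
Step 4: G0=G2&G1=0&0=0 G1=G4&G1=0&0=0 G2=G4=0 G3=G1=0 G4=G4&G1=0&0=0 -> 00000
Step 5: G0=G2&G1=0&0=0 G1=G4&G1=0&0=0 G2=G4=0 G3=G1=0 G4=G4&G1=0&0=0 -> 00000

00000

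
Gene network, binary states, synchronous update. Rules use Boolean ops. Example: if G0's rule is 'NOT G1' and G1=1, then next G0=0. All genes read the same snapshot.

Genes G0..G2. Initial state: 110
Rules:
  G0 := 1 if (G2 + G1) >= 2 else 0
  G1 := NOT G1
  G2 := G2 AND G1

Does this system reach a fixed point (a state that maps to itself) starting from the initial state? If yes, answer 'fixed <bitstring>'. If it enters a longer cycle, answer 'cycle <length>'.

Step 0: 110
Step 1: G0=(0+1>=2)=0 G1=NOT G1=NOT 1=0 G2=G2&G1=0&1=0 -> 000
Step 2: G0=(0+0>=2)=0 G1=NOT G1=NOT 0=1 G2=G2&G1=0&0=0 -> 010
Step 3: G0=(0+1>=2)=0 G1=NOT G1=NOT 1=0 G2=G2&G1=0&1=0 -> 000
Cycle of length 2 starting at step 1 -> no fixed point

Answer: cycle 2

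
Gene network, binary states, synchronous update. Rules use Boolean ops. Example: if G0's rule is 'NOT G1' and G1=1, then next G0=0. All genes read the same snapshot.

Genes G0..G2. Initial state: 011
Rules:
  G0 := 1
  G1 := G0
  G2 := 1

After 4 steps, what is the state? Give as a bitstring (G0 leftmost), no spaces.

Step 1: G0=1(const) G1=G0=0 G2=1(const) -> 101
Step 2: G0=1(const) G1=G0=1 G2=1(const) -> 111
Step 3: G0=1(const) G1=G0=1 G2=1(const) -> 111
Step 4: G0=1(const) G1=G0=1 G2=1(const) -> 111

111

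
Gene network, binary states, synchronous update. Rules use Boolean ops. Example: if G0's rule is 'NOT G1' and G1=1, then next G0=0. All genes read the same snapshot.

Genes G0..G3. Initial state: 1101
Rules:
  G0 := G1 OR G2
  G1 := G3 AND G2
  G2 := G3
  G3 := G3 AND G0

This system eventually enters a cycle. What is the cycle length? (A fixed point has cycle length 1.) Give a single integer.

Step 0: 1101
Step 1: G0=G1|G2=1|0=1 G1=G3&G2=1&0=0 G2=G3=1 G3=G3&G0=1&1=1 -> 1011
Step 2: G0=G1|G2=0|1=1 G1=G3&G2=1&1=1 G2=G3=1 G3=G3&G0=1&1=1 -> 1111
Step 3: G0=G1|G2=1|1=1 G1=G3&G2=1&1=1 G2=G3=1 G3=G3&G0=1&1=1 -> 1111
State from step 3 equals state from step 2 -> cycle length 1

Answer: 1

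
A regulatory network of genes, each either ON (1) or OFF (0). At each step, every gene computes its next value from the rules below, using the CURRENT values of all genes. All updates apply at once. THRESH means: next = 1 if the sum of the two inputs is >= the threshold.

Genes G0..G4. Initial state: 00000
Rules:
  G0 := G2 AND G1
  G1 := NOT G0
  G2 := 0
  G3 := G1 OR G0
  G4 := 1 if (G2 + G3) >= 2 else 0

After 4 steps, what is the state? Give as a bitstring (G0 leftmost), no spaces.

Step 1: G0=G2&G1=0&0=0 G1=NOT G0=NOT 0=1 G2=0(const) G3=G1|G0=0|0=0 G4=(0+0>=2)=0 -> 01000
Step 2: G0=G2&G1=0&1=0 G1=NOT G0=NOT 0=1 G2=0(const) G3=G1|G0=1|0=1 G4=(0+0>=2)=0 -> 01010
Step 3: G0=G2&G1=0&1=0 G1=NOT G0=NOT 0=1 G2=0(const) G3=G1|G0=1|0=1 G4=(0+1>=2)=0 -> 01010
Step 4: G0=G2&G1=0&1=0 G1=NOT G0=NOT 0=1 G2=0(const) G3=G1|G0=1|0=1 G4=(0+1>=2)=0 -> 01010

01010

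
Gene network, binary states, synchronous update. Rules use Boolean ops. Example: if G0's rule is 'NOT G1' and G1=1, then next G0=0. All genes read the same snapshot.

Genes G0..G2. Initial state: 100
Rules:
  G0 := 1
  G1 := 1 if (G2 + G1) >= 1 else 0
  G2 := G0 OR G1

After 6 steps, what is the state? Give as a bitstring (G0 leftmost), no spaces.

Step 1: G0=1(const) G1=(0+0>=1)=0 G2=G0|G1=1|0=1 -> 101
Step 2: G0=1(const) G1=(1+0>=1)=1 G2=G0|G1=1|0=1 -> 111
Step 3: G0=1(const) G1=(1+1>=1)=1 G2=G0|G1=1|1=1 -> 111
Step 4: G0=1(const) G1=(1+1>=1)=1 G2=G0|G1=1|1=1 -> 111
Step 5: G0=1(const) G1=(1+1>=1)=1 G2=G0|G1=1|1=1 -> 111
Step 6: G0=1(const) G1=(1+1>=1)=1 G2=G0|G1=1|1=1 -> 111

111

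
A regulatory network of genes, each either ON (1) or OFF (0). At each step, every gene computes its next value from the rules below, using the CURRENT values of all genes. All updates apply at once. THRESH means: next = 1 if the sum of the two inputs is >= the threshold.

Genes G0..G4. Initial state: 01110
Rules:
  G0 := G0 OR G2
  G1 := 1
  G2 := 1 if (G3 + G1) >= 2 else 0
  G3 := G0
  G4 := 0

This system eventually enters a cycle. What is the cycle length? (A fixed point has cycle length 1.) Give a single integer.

Answer: 1

Derivation:
Step 0: 01110
Step 1: G0=G0|G2=0|1=1 G1=1(const) G2=(1+1>=2)=1 G3=G0=0 G4=0(const) -> 11100
Step 2: G0=G0|G2=1|1=1 G1=1(const) G2=(0+1>=2)=0 G3=G0=1 G4=0(const) -> 11010
Step 3: G0=G0|G2=1|0=1 G1=1(const) G2=(1+1>=2)=1 G3=G0=1 G4=0(const) -> 11110
Step 4: G0=G0|G2=1|1=1 G1=1(const) G2=(1+1>=2)=1 G3=G0=1 G4=0(const) -> 11110
State from step 4 equals state from step 3 -> cycle length 1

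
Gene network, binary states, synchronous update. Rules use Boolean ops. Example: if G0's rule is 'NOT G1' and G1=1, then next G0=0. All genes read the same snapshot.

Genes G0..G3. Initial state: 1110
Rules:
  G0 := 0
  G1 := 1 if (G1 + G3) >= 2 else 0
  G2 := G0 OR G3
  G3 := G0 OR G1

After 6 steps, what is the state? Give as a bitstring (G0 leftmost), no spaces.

Step 1: G0=0(const) G1=(1+0>=2)=0 G2=G0|G3=1|0=1 G3=G0|G1=1|1=1 -> 0011
Step 2: G0=0(const) G1=(0+1>=2)=0 G2=G0|G3=0|1=1 G3=G0|G1=0|0=0 -> 0010
Step 3: G0=0(const) G1=(0+0>=2)=0 G2=G0|G3=0|0=0 G3=G0|G1=0|0=0 -> 0000
Step 4: G0=0(const) G1=(0+0>=2)=0 G2=G0|G3=0|0=0 G3=G0|G1=0|0=0 -> 0000
Step 5: G0=0(const) G1=(0+0>=2)=0 G2=G0|G3=0|0=0 G3=G0|G1=0|0=0 -> 0000
Step 6: G0=0(const) G1=(0+0>=2)=0 G2=G0|G3=0|0=0 G3=G0|G1=0|0=0 -> 0000

0000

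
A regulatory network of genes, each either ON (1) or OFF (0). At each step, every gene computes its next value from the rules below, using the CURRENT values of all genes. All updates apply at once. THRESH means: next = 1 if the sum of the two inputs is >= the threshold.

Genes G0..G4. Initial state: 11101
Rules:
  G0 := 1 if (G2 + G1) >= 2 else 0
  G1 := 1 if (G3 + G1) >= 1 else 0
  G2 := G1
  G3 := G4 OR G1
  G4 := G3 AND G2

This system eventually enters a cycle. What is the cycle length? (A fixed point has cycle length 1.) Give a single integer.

Answer: 1

Derivation:
Step 0: 11101
Step 1: G0=(1+1>=2)=1 G1=(0+1>=1)=1 G2=G1=1 G3=G4|G1=1|1=1 G4=G3&G2=0&1=0 -> 11110
Step 2: G0=(1+1>=2)=1 G1=(1+1>=1)=1 G2=G1=1 G3=G4|G1=0|1=1 G4=G3&G2=1&1=1 -> 11111
Step 3: G0=(1+1>=2)=1 G1=(1+1>=1)=1 G2=G1=1 G3=G4|G1=1|1=1 G4=G3&G2=1&1=1 -> 11111
State from step 3 equals state from step 2 -> cycle length 1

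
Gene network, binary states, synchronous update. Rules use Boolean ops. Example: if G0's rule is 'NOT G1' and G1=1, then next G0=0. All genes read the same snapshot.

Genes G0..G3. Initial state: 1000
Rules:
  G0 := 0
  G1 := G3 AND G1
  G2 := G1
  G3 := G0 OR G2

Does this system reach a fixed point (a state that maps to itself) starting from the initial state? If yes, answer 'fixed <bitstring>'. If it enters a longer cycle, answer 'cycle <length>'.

Step 0: 1000
Step 1: G0=0(const) G1=G3&G1=0&0=0 G2=G1=0 G3=G0|G2=1|0=1 -> 0001
Step 2: G0=0(const) G1=G3&G1=1&0=0 G2=G1=0 G3=G0|G2=0|0=0 -> 0000
Step 3: G0=0(const) G1=G3&G1=0&0=0 G2=G1=0 G3=G0|G2=0|0=0 -> 0000
Fixed point reached at step 2: 0000

Answer: fixed 0000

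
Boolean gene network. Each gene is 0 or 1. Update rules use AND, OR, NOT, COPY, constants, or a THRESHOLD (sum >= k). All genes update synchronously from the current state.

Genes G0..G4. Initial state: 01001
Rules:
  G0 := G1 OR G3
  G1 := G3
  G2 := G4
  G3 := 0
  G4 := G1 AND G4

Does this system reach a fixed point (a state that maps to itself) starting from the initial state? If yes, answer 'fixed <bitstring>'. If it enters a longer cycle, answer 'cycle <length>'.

Answer: fixed 00000

Derivation:
Step 0: 01001
Step 1: G0=G1|G3=1|0=1 G1=G3=0 G2=G4=1 G3=0(const) G4=G1&G4=1&1=1 -> 10101
Step 2: G0=G1|G3=0|0=0 G1=G3=0 G2=G4=1 G3=0(const) G4=G1&G4=0&1=0 -> 00100
Step 3: G0=G1|G3=0|0=0 G1=G3=0 G2=G4=0 G3=0(const) G4=G1&G4=0&0=0 -> 00000
Step 4: G0=G1|G3=0|0=0 G1=G3=0 G2=G4=0 G3=0(const) G4=G1&G4=0&0=0 -> 00000
Fixed point reached at step 3: 00000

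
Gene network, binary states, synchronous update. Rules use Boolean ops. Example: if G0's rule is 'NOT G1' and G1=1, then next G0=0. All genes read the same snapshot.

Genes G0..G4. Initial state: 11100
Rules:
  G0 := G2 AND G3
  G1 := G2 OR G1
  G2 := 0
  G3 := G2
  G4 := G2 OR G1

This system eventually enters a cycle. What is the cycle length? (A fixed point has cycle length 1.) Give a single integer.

Step 0: 11100
Step 1: G0=G2&G3=1&0=0 G1=G2|G1=1|1=1 G2=0(const) G3=G2=1 G4=G2|G1=1|1=1 -> 01011
Step 2: G0=G2&G3=0&1=0 G1=G2|G1=0|1=1 G2=0(const) G3=G2=0 G4=G2|G1=0|1=1 -> 01001
Step 3: G0=G2&G3=0&0=0 G1=G2|G1=0|1=1 G2=0(const) G3=G2=0 G4=G2|G1=0|1=1 -> 01001
State from step 3 equals state from step 2 -> cycle length 1

Answer: 1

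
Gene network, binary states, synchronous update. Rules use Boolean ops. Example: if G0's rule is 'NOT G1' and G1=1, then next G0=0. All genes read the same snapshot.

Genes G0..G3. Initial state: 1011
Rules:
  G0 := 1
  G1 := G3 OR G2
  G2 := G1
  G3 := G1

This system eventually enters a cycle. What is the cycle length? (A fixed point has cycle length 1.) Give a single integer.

Step 0: 1011
Step 1: G0=1(const) G1=G3|G2=1|1=1 G2=G1=0 G3=G1=0 -> 1100
Step 2: G0=1(const) G1=G3|G2=0|0=0 G2=G1=1 G3=G1=1 -> 1011
State from step 2 equals state from step 0 -> cycle length 2

Answer: 2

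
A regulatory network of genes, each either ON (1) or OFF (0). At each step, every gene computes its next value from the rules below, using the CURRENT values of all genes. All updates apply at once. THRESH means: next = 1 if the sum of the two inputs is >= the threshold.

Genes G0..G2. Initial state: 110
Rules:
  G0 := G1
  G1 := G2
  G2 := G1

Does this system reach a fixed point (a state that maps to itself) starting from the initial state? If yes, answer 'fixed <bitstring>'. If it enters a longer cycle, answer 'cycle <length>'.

Answer: cycle 2

Derivation:
Step 0: 110
Step 1: G0=G1=1 G1=G2=0 G2=G1=1 -> 101
Step 2: G0=G1=0 G1=G2=1 G2=G1=0 -> 010
Step 3: G0=G1=1 G1=G2=0 G2=G1=1 -> 101
Cycle of length 2 starting at step 1 -> no fixed point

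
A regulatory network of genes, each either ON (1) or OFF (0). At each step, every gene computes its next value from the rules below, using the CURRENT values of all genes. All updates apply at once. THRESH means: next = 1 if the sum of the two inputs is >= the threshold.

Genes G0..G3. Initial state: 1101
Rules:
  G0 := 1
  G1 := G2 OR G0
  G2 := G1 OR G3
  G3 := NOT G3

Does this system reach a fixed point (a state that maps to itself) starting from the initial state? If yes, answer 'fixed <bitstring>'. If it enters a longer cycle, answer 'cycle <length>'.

Answer: cycle 2

Derivation:
Step 0: 1101
Step 1: G0=1(const) G1=G2|G0=0|1=1 G2=G1|G3=1|1=1 G3=NOT G3=NOT 1=0 -> 1110
Step 2: G0=1(const) G1=G2|G0=1|1=1 G2=G1|G3=1|0=1 G3=NOT G3=NOT 0=1 -> 1111
Step 3: G0=1(const) G1=G2|G0=1|1=1 G2=G1|G3=1|1=1 G3=NOT G3=NOT 1=0 -> 1110
Cycle of length 2 starting at step 1 -> no fixed point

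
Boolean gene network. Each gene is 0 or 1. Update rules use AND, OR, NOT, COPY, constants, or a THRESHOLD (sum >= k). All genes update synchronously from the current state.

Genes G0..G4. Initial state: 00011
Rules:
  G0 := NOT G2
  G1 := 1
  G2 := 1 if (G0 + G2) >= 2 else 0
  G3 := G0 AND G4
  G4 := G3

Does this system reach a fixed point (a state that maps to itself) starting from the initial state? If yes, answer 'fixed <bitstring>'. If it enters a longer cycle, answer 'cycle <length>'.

Step 0: 00011
Step 1: G0=NOT G2=NOT 0=1 G1=1(const) G2=(0+0>=2)=0 G3=G0&G4=0&1=0 G4=G3=1 -> 11001
Step 2: G0=NOT G2=NOT 0=1 G1=1(const) G2=(1+0>=2)=0 G3=G0&G4=1&1=1 G4=G3=0 -> 11010
Step 3: G0=NOT G2=NOT 0=1 G1=1(const) G2=(1+0>=2)=0 G3=G0&G4=1&0=0 G4=G3=1 -> 11001
Cycle of length 2 starting at step 1 -> no fixed point

Answer: cycle 2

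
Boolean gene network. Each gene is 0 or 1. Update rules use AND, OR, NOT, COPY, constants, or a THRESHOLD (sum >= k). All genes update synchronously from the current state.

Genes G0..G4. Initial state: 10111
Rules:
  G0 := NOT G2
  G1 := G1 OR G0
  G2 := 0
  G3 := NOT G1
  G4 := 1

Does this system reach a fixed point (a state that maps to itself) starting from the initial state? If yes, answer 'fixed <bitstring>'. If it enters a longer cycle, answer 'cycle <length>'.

Answer: fixed 11001

Derivation:
Step 0: 10111
Step 1: G0=NOT G2=NOT 1=0 G1=G1|G0=0|1=1 G2=0(const) G3=NOT G1=NOT 0=1 G4=1(const) -> 01011
Step 2: G0=NOT G2=NOT 0=1 G1=G1|G0=1|0=1 G2=0(const) G3=NOT G1=NOT 1=0 G4=1(const) -> 11001
Step 3: G0=NOT G2=NOT 0=1 G1=G1|G0=1|1=1 G2=0(const) G3=NOT G1=NOT 1=0 G4=1(const) -> 11001
Fixed point reached at step 2: 11001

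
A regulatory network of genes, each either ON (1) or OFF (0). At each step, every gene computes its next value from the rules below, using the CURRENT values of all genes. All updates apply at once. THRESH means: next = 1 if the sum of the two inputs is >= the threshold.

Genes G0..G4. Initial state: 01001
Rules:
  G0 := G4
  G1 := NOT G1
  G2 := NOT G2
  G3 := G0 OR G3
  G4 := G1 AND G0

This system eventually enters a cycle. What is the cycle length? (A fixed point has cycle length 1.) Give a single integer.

Answer: 2

Derivation:
Step 0: 01001
Step 1: G0=G4=1 G1=NOT G1=NOT 1=0 G2=NOT G2=NOT 0=1 G3=G0|G3=0|0=0 G4=G1&G0=1&0=0 -> 10100
Step 2: G0=G4=0 G1=NOT G1=NOT 0=1 G2=NOT G2=NOT 1=0 G3=G0|G3=1|0=1 G4=G1&G0=0&1=0 -> 01010
Step 3: G0=G4=0 G1=NOT G1=NOT 1=0 G2=NOT G2=NOT 0=1 G3=G0|G3=0|1=1 G4=G1&G0=1&0=0 -> 00110
Step 4: G0=G4=0 G1=NOT G1=NOT 0=1 G2=NOT G2=NOT 1=0 G3=G0|G3=0|1=1 G4=G1&G0=0&0=0 -> 01010
State from step 4 equals state from step 2 -> cycle length 2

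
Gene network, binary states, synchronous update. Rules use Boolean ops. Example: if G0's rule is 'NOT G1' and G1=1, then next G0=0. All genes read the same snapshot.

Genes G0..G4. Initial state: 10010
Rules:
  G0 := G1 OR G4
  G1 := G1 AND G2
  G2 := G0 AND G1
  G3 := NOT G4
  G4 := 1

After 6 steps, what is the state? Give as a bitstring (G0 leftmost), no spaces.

Step 1: G0=G1|G4=0|0=0 G1=G1&G2=0&0=0 G2=G0&G1=1&0=0 G3=NOT G4=NOT 0=1 G4=1(const) -> 00011
Step 2: G0=G1|G4=0|1=1 G1=G1&G2=0&0=0 G2=G0&G1=0&0=0 G3=NOT G4=NOT 1=0 G4=1(const) -> 10001
Step 3: G0=G1|G4=0|1=1 G1=G1&G2=0&0=0 G2=G0&G1=1&0=0 G3=NOT G4=NOT 1=0 G4=1(const) -> 10001
Step 4: G0=G1|G4=0|1=1 G1=G1&G2=0&0=0 G2=G0&G1=1&0=0 G3=NOT G4=NOT 1=0 G4=1(const) -> 10001
Step 5: G0=G1|G4=0|1=1 G1=G1&G2=0&0=0 G2=G0&G1=1&0=0 G3=NOT G4=NOT 1=0 G4=1(const) -> 10001
Step 6: G0=G1|G4=0|1=1 G1=G1&G2=0&0=0 G2=G0&G1=1&0=0 G3=NOT G4=NOT 1=0 G4=1(const) -> 10001

10001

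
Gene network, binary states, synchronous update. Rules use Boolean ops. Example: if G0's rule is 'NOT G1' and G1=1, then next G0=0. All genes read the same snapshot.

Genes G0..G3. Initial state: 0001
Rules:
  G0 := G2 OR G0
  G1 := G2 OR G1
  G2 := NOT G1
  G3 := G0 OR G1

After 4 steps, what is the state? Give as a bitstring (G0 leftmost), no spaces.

Step 1: G0=G2|G0=0|0=0 G1=G2|G1=0|0=0 G2=NOT G1=NOT 0=1 G3=G0|G1=0|0=0 -> 0010
Step 2: G0=G2|G0=1|0=1 G1=G2|G1=1|0=1 G2=NOT G1=NOT 0=1 G3=G0|G1=0|0=0 -> 1110
Step 3: G0=G2|G0=1|1=1 G1=G2|G1=1|1=1 G2=NOT G1=NOT 1=0 G3=G0|G1=1|1=1 -> 1101
Step 4: G0=G2|G0=0|1=1 G1=G2|G1=0|1=1 G2=NOT G1=NOT 1=0 G3=G0|G1=1|1=1 -> 1101

1101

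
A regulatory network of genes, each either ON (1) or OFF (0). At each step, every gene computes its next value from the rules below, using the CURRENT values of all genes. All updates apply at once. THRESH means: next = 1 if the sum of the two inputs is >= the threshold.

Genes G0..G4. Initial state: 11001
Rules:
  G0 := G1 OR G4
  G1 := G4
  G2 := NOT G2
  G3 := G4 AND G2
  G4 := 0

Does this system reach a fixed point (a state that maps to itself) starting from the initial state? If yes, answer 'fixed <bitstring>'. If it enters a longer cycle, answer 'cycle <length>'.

Answer: cycle 2

Derivation:
Step 0: 11001
Step 1: G0=G1|G4=1|1=1 G1=G4=1 G2=NOT G2=NOT 0=1 G3=G4&G2=1&0=0 G4=0(const) -> 11100
Step 2: G0=G1|G4=1|0=1 G1=G4=0 G2=NOT G2=NOT 1=0 G3=G4&G2=0&1=0 G4=0(const) -> 10000
Step 3: G0=G1|G4=0|0=0 G1=G4=0 G2=NOT G2=NOT 0=1 G3=G4&G2=0&0=0 G4=0(const) -> 00100
Step 4: G0=G1|G4=0|0=0 G1=G4=0 G2=NOT G2=NOT 1=0 G3=G4&G2=0&1=0 G4=0(const) -> 00000
Step 5: G0=G1|G4=0|0=0 G1=G4=0 G2=NOT G2=NOT 0=1 G3=G4&G2=0&0=0 G4=0(const) -> 00100
Cycle of length 2 starting at step 3 -> no fixed point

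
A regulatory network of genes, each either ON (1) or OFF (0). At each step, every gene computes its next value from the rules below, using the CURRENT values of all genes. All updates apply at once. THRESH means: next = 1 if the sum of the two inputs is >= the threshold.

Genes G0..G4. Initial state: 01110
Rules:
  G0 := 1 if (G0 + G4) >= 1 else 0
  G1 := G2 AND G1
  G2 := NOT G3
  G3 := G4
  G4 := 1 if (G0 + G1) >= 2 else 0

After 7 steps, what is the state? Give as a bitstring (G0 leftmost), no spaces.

Step 1: G0=(0+0>=1)=0 G1=G2&G1=1&1=1 G2=NOT G3=NOT 1=0 G3=G4=0 G4=(0+1>=2)=0 -> 01000
Step 2: G0=(0+0>=1)=0 G1=G2&G1=0&1=0 G2=NOT G3=NOT 0=1 G3=G4=0 G4=(0+1>=2)=0 -> 00100
Step 3: G0=(0+0>=1)=0 G1=G2&G1=1&0=0 G2=NOT G3=NOT 0=1 G3=G4=0 G4=(0+0>=2)=0 -> 00100
Step 4: G0=(0+0>=1)=0 G1=G2&G1=1&0=0 G2=NOT G3=NOT 0=1 G3=G4=0 G4=(0+0>=2)=0 -> 00100
Step 5: G0=(0+0>=1)=0 G1=G2&G1=1&0=0 G2=NOT G3=NOT 0=1 G3=G4=0 G4=(0+0>=2)=0 -> 00100
Step 6: G0=(0+0>=1)=0 G1=G2&G1=1&0=0 G2=NOT G3=NOT 0=1 G3=G4=0 G4=(0+0>=2)=0 -> 00100
Step 7: G0=(0+0>=1)=0 G1=G2&G1=1&0=0 G2=NOT G3=NOT 0=1 G3=G4=0 G4=(0+0>=2)=0 -> 00100

00100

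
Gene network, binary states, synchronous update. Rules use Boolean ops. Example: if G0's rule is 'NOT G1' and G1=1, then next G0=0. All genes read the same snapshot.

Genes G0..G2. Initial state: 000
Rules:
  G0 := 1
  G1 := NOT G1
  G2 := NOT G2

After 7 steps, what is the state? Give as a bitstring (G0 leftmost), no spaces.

Step 1: G0=1(const) G1=NOT G1=NOT 0=1 G2=NOT G2=NOT 0=1 -> 111
Step 2: G0=1(const) G1=NOT G1=NOT 1=0 G2=NOT G2=NOT 1=0 -> 100
Step 3: G0=1(const) G1=NOT G1=NOT 0=1 G2=NOT G2=NOT 0=1 -> 111
Step 4: G0=1(const) G1=NOT G1=NOT 1=0 G2=NOT G2=NOT 1=0 -> 100
Step 5: G0=1(const) G1=NOT G1=NOT 0=1 G2=NOT G2=NOT 0=1 -> 111
Step 6: G0=1(const) G1=NOT G1=NOT 1=0 G2=NOT G2=NOT 1=0 -> 100
Step 7: G0=1(const) G1=NOT G1=NOT 0=1 G2=NOT G2=NOT 0=1 -> 111

111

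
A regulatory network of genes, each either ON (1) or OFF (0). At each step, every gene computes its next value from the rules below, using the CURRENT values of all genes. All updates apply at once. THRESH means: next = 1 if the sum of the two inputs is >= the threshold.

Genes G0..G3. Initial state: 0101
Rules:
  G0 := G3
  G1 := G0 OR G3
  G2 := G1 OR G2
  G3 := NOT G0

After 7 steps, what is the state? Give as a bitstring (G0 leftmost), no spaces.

Step 1: G0=G3=1 G1=G0|G3=0|1=1 G2=G1|G2=1|0=1 G3=NOT G0=NOT 0=1 -> 1111
Step 2: G0=G3=1 G1=G0|G3=1|1=1 G2=G1|G2=1|1=1 G3=NOT G0=NOT 1=0 -> 1110
Step 3: G0=G3=0 G1=G0|G3=1|0=1 G2=G1|G2=1|1=1 G3=NOT G0=NOT 1=0 -> 0110
Step 4: G0=G3=0 G1=G0|G3=0|0=0 G2=G1|G2=1|1=1 G3=NOT G0=NOT 0=1 -> 0011
Step 5: G0=G3=1 G1=G0|G3=0|1=1 G2=G1|G2=0|1=1 G3=NOT G0=NOT 0=1 -> 1111
Step 6: G0=G3=1 G1=G0|G3=1|1=1 G2=G1|G2=1|1=1 G3=NOT G0=NOT 1=0 -> 1110
Step 7: G0=G3=0 G1=G0|G3=1|0=1 G2=G1|G2=1|1=1 G3=NOT G0=NOT 1=0 -> 0110

0110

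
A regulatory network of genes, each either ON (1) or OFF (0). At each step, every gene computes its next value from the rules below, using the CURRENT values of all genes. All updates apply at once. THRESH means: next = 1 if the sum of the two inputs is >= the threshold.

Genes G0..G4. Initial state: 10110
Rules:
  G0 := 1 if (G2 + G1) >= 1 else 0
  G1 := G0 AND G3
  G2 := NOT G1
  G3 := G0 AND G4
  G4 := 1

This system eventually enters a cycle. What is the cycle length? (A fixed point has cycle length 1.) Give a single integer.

Answer: 1

Derivation:
Step 0: 10110
Step 1: G0=(1+0>=1)=1 G1=G0&G3=1&1=1 G2=NOT G1=NOT 0=1 G3=G0&G4=1&0=0 G4=1(const) -> 11101
Step 2: G0=(1+1>=1)=1 G1=G0&G3=1&0=0 G2=NOT G1=NOT 1=0 G3=G0&G4=1&1=1 G4=1(const) -> 10011
Step 3: G0=(0+0>=1)=0 G1=G0&G3=1&1=1 G2=NOT G1=NOT 0=1 G3=G0&G4=1&1=1 G4=1(const) -> 01111
Step 4: G0=(1+1>=1)=1 G1=G0&G3=0&1=0 G2=NOT G1=NOT 1=0 G3=G0&G4=0&1=0 G4=1(const) -> 10001
Step 5: G0=(0+0>=1)=0 G1=G0&G3=1&0=0 G2=NOT G1=NOT 0=1 G3=G0&G4=1&1=1 G4=1(const) -> 00111
Step 6: G0=(1+0>=1)=1 G1=G0&G3=0&1=0 G2=NOT G1=NOT 0=1 G3=G0&G4=0&1=0 G4=1(const) -> 10101
Step 7: G0=(1+0>=1)=1 G1=G0&G3=1&0=0 G2=NOT G1=NOT 0=1 G3=G0&G4=1&1=1 G4=1(const) -> 10111
Step 8: G0=(1+0>=1)=1 G1=G0&G3=1&1=1 G2=NOT G1=NOT 0=1 G3=G0&G4=1&1=1 G4=1(const) -> 11111
Step 9: G0=(1+1>=1)=1 G1=G0&G3=1&1=1 G2=NOT G1=NOT 1=0 G3=G0&G4=1&1=1 G4=1(const) -> 11011
Step 10: G0=(0+1>=1)=1 G1=G0&G3=1&1=1 G2=NOT G1=NOT 1=0 G3=G0&G4=1&1=1 G4=1(const) -> 11011
State from step 10 equals state from step 9 -> cycle length 1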